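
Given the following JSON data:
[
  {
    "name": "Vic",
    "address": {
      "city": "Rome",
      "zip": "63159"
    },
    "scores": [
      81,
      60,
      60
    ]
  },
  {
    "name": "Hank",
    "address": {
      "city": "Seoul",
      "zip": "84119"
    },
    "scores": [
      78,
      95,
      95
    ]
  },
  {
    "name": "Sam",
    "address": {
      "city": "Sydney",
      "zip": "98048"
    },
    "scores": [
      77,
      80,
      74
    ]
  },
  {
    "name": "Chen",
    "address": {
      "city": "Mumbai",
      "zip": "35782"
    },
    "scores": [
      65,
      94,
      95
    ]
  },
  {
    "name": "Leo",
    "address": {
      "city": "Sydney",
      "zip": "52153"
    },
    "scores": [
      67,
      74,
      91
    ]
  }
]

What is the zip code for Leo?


Path: records[4].address.zip
Value: 52153

ANSWER: 52153


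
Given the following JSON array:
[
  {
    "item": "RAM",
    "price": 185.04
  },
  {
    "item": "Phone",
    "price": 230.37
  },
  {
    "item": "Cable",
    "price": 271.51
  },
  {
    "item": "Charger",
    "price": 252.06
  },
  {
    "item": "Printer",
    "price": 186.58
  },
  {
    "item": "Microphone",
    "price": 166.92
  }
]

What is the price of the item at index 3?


Array index 3 -> Charger
price = 252.06

ANSWER: 252.06


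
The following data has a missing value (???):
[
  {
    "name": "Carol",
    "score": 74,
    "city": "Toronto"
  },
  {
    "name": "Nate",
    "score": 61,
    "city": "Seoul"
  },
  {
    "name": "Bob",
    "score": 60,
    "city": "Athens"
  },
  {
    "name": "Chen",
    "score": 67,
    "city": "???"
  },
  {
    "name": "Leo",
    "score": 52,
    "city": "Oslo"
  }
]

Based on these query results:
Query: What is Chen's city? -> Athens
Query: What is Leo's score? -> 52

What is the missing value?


The missing value is Chen's city
From query: Chen's city = Athens

ANSWER: Athens


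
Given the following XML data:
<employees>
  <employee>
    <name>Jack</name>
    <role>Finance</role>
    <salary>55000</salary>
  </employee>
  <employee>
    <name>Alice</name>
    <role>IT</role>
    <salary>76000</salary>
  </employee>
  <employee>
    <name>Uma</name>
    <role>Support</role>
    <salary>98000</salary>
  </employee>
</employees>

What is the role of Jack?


Searching for <employee> with <name>Jack</name>
Found at position 1
<role>Finance</role>

ANSWER: Finance


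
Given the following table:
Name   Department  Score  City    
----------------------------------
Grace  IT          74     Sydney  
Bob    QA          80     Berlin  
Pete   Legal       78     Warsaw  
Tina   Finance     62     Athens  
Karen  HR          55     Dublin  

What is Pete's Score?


Row 3: Pete
Score = 78

ANSWER: 78


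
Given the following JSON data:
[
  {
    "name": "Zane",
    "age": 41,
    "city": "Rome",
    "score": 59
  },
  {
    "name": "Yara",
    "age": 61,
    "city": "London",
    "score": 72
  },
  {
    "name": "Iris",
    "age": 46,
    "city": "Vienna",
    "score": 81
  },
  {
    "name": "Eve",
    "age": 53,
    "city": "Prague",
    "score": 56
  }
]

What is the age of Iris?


Looking up record where name = Iris
Record index: 2
Field 'age' = 46

ANSWER: 46


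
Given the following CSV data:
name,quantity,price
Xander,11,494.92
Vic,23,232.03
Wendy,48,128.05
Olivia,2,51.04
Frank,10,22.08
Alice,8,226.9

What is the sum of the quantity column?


Values in 'quantity' column:
  Row 1: 11
  Row 2: 23
  Row 3: 48
  Row 4: 2
  Row 5: 10
  Row 6: 8
Sum = 11 + 23 + 48 + 2 + 10 + 8 = 102

ANSWER: 102


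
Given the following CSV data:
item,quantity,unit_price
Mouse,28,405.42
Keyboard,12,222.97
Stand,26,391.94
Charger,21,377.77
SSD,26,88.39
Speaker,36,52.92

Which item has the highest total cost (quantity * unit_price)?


Computing row totals:
  Mouse: 11351.76
  Keyboard: 2675.64
  Stand: 10190.44
  Charger: 7933.17
  SSD: 2298.14
  Speaker: 1905.12
Maximum: Mouse (11351.76)

ANSWER: Mouse


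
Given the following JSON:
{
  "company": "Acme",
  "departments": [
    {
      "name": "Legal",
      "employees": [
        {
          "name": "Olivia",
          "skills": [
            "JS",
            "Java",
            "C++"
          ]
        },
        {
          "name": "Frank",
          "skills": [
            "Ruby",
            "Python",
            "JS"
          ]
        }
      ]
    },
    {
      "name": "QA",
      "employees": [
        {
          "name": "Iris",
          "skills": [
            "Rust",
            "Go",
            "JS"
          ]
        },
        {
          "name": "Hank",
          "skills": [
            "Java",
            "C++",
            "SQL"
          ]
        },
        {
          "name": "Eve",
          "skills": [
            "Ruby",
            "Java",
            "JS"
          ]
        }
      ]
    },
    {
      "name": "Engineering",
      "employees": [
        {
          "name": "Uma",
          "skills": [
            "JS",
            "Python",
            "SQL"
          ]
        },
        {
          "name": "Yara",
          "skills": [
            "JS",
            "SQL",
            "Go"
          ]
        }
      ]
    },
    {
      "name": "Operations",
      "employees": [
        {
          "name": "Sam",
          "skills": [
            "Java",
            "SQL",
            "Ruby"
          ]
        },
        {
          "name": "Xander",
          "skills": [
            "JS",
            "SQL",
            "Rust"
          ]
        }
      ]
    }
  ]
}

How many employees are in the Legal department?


Path: departments[0].employees
Count: 2

ANSWER: 2


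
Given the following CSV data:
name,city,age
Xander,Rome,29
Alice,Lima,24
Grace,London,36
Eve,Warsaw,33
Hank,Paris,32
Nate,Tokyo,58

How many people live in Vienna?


Scanning city column for 'Vienna':
Total matches: 0

ANSWER: 0


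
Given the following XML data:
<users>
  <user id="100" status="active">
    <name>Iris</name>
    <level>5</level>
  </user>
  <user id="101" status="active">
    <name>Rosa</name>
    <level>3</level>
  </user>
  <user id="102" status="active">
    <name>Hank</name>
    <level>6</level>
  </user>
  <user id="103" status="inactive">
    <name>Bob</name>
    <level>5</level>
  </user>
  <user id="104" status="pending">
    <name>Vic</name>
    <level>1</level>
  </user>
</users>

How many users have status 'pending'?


Counting users with status='pending':
  Vic (id=104) -> MATCH
Count: 1

ANSWER: 1


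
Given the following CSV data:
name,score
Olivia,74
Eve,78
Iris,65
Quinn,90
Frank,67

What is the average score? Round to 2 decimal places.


Scores: 74, 78, 65, 90, 67
Sum = 374
Count = 5
Average = 374 / 5 = 74.80

ANSWER: 74.80


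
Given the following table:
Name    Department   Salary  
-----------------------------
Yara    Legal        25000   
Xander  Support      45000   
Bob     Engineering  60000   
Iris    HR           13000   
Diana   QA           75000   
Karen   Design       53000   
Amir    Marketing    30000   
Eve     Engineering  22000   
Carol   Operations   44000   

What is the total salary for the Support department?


Support department members:
  Xander: 45000
Total = 45000 = 45000

ANSWER: 45000


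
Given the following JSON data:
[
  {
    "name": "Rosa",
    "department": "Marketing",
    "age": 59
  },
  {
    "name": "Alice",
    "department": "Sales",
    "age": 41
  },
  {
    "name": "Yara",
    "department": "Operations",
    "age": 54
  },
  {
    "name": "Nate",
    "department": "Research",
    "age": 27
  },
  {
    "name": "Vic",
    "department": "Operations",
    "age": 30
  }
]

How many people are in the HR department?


Scanning records for department = HR
  No matches found
Count: 0

ANSWER: 0


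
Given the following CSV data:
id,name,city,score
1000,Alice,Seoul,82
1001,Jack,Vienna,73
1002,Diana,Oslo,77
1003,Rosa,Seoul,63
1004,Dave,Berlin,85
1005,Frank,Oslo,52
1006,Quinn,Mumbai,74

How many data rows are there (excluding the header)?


Counting rows (excluding header):
Header: id,name,city,score
Data rows: 7

ANSWER: 7


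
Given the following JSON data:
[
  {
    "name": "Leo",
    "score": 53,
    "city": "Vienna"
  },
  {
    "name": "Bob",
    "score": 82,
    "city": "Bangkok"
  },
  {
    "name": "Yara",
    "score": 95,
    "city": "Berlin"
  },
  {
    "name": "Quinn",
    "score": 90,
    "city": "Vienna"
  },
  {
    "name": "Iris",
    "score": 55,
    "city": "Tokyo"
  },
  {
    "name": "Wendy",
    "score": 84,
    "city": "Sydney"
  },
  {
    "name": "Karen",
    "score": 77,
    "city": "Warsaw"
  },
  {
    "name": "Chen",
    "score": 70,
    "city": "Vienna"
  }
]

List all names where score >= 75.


Filtering records where score >= 75:
  Leo (score=53) -> no
  Bob (score=82) -> YES
  Yara (score=95) -> YES
  Quinn (score=90) -> YES
  Iris (score=55) -> no
  Wendy (score=84) -> YES
  Karen (score=77) -> YES
  Chen (score=70) -> no


ANSWER: Bob, Yara, Quinn, Wendy, Karen


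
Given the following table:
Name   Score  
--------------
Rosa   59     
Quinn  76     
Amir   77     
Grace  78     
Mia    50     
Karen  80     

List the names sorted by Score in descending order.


Sorting by Score (descending):
  Karen: 80
  Grace: 78
  Amir: 77
  Quinn: 76
  Rosa: 59
  Mia: 50


ANSWER: Karen, Grace, Amir, Quinn, Rosa, Mia


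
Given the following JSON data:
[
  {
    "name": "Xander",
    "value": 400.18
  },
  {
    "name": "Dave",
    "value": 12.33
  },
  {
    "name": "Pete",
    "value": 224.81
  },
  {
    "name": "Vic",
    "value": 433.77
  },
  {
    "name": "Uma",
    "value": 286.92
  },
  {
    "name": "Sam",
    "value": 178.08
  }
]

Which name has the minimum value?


Comparing values:
  Xander: 400.18
  Dave: 12.33
  Pete: 224.81
  Vic: 433.77
  Uma: 286.92
  Sam: 178.08
Minimum: Dave (12.33)

ANSWER: Dave


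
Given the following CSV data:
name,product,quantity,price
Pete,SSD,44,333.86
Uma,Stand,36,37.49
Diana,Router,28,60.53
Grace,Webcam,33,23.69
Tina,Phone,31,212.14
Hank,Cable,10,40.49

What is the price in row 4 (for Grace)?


Row 4: Grace
Column 'price' = 23.69

ANSWER: 23.69


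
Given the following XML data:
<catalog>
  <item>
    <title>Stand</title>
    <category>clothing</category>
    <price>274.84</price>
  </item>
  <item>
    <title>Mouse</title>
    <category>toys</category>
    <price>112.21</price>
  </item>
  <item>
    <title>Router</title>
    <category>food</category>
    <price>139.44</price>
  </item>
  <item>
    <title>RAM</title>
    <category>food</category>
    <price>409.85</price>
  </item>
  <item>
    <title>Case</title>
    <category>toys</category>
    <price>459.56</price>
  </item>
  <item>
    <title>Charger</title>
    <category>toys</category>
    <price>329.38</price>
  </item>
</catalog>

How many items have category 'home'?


Scanning <item> elements for <category>home</category>:
Count: 0

ANSWER: 0


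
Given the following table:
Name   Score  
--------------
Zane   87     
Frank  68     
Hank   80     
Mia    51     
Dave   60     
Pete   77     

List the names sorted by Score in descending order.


Sorting by Score (descending):
  Zane: 87
  Hank: 80
  Pete: 77
  Frank: 68
  Dave: 60
  Mia: 51


ANSWER: Zane, Hank, Pete, Frank, Dave, Mia


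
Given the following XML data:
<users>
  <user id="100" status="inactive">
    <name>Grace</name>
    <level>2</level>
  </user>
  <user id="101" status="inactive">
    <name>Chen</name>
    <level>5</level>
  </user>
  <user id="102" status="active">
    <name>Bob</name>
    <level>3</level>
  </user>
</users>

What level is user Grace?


Finding user: Grace
<level>2</level>

ANSWER: 2


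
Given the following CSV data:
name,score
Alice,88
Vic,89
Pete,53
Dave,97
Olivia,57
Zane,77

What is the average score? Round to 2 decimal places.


Scores: 88, 89, 53, 97, 57, 77
Sum = 461
Count = 6
Average = 461 / 6 = 76.83

ANSWER: 76.83


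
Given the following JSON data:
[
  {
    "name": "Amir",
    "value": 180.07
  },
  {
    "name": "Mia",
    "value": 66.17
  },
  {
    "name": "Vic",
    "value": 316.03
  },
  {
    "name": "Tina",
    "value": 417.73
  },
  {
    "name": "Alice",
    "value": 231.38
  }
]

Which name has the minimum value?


Comparing values:
  Amir: 180.07
  Mia: 66.17
  Vic: 316.03
  Tina: 417.73
  Alice: 231.38
Minimum: Mia (66.17)

ANSWER: Mia


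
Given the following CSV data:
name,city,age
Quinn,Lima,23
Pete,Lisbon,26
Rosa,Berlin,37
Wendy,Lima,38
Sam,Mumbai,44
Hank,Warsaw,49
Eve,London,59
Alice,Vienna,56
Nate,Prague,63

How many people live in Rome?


Scanning city column for 'Rome':
Total matches: 0

ANSWER: 0


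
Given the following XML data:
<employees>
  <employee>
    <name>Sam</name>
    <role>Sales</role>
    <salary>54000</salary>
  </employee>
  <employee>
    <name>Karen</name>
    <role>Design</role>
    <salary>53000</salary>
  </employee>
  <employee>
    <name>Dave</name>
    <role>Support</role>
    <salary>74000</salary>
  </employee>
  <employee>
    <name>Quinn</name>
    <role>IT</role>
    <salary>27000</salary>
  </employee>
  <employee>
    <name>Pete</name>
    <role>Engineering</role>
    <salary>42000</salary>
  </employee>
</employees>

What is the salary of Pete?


Searching for <employee> with <name>Pete</name>
Found at position 5
<salary>42000</salary>

ANSWER: 42000


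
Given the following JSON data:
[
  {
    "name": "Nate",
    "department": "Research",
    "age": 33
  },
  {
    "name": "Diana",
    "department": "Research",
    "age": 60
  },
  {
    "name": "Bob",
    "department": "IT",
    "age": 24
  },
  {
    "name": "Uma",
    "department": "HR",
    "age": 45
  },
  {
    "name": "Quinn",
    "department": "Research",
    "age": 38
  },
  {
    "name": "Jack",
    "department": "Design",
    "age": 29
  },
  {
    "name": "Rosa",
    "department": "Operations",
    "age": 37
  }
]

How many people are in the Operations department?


Scanning records for department = Operations
  Record 6: Rosa
Count: 1

ANSWER: 1


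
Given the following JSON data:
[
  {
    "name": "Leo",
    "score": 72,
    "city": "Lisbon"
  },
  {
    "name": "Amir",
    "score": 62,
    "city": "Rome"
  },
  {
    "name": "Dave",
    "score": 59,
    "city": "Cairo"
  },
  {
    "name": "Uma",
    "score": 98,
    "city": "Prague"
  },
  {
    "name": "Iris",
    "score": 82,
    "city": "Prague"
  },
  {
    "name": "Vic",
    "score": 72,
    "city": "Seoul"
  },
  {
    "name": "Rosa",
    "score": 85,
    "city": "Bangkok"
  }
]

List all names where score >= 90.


Filtering records where score >= 90:
  Leo (score=72) -> no
  Amir (score=62) -> no
  Dave (score=59) -> no
  Uma (score=98) -> YES
  Iris (score=82) -> no
  Vic (score=72) -> no
  Rosa (score=85) -> no


ANSWER: Uma


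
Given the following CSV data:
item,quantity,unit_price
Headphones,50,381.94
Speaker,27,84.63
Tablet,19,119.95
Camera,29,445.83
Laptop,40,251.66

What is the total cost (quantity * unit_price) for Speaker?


Row: Speaker
quantity = 27
unit_price = 84.63
total = 27 * 84.63 = 2285.01

ANSWER: 2285.01


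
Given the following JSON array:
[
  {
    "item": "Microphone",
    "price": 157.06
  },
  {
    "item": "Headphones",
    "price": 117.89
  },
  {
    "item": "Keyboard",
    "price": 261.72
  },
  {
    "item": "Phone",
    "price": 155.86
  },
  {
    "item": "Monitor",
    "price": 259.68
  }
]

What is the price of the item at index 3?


Array index 3 -> Phone
price = 155.86

ANSWER: 155.86


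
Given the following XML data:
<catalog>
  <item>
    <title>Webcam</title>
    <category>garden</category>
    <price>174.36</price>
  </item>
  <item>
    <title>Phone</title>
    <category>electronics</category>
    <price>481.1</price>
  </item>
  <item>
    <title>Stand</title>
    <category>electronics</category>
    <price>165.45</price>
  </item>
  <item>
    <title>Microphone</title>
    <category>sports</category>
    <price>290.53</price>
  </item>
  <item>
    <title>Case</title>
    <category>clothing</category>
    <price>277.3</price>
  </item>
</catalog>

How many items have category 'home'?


Scanning <item> elements for <category>home</category>:
Count: 0

ANSWER: 0


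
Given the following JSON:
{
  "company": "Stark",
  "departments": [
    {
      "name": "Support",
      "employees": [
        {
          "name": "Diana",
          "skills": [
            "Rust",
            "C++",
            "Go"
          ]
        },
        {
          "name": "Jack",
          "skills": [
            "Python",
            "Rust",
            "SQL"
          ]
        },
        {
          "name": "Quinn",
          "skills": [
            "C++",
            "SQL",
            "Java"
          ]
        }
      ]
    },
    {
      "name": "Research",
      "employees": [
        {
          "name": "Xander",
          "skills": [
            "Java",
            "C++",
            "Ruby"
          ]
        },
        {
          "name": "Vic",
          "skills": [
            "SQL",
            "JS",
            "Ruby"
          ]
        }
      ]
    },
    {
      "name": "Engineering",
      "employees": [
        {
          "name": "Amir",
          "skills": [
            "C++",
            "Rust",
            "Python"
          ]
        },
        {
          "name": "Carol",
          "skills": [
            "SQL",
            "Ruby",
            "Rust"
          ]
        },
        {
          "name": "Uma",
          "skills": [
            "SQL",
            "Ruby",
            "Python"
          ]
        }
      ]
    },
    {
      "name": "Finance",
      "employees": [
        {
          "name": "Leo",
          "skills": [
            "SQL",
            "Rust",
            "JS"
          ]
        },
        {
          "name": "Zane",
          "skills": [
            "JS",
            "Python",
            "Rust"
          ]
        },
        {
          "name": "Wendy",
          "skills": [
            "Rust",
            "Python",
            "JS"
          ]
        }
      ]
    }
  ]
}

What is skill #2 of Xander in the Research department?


Path: departments[1].employees[0].skills[1]
Value: C++

ANSWER: C++


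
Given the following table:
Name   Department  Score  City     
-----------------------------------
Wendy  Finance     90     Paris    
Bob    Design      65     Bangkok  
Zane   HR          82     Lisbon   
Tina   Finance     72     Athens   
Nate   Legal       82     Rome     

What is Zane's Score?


Row 3: Zane
Score = 82

ANSWER: 82


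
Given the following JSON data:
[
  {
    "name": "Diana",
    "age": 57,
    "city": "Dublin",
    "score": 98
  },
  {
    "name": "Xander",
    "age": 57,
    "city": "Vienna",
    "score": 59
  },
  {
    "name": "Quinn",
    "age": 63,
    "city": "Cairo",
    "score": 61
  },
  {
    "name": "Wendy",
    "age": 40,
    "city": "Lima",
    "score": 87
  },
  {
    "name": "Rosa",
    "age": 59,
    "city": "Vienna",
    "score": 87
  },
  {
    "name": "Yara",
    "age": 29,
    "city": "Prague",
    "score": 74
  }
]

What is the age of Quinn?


Looking up record where name = Quinn
Record index: 2
Field 'age' = 63

ANSWER: 63


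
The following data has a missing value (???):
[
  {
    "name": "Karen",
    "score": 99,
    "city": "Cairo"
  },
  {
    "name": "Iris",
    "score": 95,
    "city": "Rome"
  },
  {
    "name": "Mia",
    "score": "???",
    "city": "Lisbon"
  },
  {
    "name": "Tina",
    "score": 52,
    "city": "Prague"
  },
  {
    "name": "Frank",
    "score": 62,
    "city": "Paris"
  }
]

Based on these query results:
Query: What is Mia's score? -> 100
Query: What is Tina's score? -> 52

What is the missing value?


The missing value is Mia's score
From query: Mia's score = 100

ANSWER: 100


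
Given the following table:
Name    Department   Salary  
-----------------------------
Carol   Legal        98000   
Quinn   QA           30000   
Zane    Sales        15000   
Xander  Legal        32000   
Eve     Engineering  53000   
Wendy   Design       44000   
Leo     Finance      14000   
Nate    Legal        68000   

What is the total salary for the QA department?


QA department members:
  Quinn: 30000
Total = 30000 = 30000

ANSWER: 30000


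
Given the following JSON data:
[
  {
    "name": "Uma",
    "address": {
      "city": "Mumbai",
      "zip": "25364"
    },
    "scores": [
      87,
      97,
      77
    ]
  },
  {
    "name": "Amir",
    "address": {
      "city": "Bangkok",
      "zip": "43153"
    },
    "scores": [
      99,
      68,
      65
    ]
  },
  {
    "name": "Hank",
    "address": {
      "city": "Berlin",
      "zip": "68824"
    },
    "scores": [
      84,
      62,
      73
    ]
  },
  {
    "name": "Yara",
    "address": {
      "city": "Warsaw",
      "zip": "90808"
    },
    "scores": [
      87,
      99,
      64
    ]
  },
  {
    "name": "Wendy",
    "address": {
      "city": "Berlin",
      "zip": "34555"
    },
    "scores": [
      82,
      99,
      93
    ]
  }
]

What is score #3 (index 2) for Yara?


Path: records[3].scores[2]
Value: 64

ANSWER: 64


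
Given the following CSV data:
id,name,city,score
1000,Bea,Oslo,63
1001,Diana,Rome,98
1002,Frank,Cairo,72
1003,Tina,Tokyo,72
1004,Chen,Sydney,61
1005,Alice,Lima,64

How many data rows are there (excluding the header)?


Counting rows (excluding header):
Header: id,name,city,score
Data rows: 6

ANSWER: 6


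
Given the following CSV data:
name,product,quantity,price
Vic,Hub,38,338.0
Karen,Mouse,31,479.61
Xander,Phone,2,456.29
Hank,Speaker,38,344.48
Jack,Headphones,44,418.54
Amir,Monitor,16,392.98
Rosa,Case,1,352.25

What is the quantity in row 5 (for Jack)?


Row 5: Jack
Column 'quantity' = 44

ANSWER: 44


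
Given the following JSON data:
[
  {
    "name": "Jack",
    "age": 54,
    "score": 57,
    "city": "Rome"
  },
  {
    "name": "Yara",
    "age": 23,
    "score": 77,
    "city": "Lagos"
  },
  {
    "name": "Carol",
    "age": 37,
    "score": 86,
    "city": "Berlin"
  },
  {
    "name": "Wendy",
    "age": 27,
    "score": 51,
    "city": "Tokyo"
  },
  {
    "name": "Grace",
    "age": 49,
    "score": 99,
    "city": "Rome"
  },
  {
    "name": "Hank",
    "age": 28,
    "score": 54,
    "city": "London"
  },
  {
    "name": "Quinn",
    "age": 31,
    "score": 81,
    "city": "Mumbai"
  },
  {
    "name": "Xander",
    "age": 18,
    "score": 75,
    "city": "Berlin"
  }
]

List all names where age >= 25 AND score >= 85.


Checking both conditions:
  Jack (age=54, score=57) -> no
  Yara (age=23, score=77) -> no
  Carol (age=37, score=86) -> YES
  Wendy (age=27, score=51) -> no
  Grace (age=49, score=99) -> YES
  Hank (age=28, score=54) -> no
  Quinn (age=31, score=81) -> no
  Xander (age=18, score=75) -> no


ANSWER: Carol, Grace


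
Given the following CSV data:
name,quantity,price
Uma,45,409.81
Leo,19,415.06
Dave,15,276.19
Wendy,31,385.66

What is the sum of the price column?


Values in 'price' column:
  Row 1: 409.81
  Row 2: 415.06
  Row 3: 276.19
  Row 4: 385.66
Sum = 409.81 + 415.06 + 276.19 + 385.66 = 1486.72

ANSWER: 1486.72


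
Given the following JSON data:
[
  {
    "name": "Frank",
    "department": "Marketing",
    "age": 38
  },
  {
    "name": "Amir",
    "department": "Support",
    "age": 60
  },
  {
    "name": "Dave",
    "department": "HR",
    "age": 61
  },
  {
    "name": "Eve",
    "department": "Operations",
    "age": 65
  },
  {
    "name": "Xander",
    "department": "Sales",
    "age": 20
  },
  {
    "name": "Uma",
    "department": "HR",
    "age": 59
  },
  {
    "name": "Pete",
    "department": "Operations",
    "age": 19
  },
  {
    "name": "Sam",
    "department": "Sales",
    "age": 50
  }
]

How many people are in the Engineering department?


Scanning records for department = Engineering
  No matches found
Count: 0

ANSWER: 0


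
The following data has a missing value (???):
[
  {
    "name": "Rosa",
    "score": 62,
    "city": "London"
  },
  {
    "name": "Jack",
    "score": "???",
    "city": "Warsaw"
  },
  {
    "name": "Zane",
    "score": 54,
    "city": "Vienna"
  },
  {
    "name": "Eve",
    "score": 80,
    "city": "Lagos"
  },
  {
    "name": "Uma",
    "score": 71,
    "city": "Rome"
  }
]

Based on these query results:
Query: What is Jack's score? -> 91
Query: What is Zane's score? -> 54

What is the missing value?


The missing value is Jack's score
From query: Jack's score = 91

ANSWER: 91


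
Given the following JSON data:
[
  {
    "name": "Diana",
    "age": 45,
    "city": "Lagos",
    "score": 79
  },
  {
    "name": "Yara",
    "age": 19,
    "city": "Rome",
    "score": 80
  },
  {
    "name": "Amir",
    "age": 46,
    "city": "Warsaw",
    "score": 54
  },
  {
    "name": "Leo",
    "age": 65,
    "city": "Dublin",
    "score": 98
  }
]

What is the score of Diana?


Looking up record where name = Diana
Record index: 0
Field 'score' = 79

ANSWER: 79


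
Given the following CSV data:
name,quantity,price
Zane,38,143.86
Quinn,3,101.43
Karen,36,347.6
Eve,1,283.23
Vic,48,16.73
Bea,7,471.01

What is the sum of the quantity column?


Values in 'quantity' column:
  Row 1: 38
  Row 2: 3
  Row 3: 36
  Row 4: 1
  Row 5: 48
  Row 6: 7
Sum = 38 + 3 + 36 + 1 + 48 + 7 = 133

ANSWER: 133


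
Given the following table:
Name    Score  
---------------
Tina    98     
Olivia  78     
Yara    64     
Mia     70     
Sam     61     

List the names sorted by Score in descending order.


Sorting by Score (descending):
  Tina: 98
  Olivia: 78
  Mia: 70
  Yara: 64
  Sam: 61


ANSWER: Tina, Olivia, Mia, Yara, Sam


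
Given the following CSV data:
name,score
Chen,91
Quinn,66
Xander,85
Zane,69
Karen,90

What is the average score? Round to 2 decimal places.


Scores: 91, 66, 85, 69, 90
Sum = 401
Count = 5
Average = 401 / 5 = 80.20

ANSWER: 80.20


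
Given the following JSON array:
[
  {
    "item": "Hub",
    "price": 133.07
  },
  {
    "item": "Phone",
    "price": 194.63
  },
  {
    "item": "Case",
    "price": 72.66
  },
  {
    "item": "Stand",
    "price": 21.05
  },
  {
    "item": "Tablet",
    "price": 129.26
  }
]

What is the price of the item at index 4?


Array index 4 -> Tablet
price = 129.26

ANSWER: 129.26


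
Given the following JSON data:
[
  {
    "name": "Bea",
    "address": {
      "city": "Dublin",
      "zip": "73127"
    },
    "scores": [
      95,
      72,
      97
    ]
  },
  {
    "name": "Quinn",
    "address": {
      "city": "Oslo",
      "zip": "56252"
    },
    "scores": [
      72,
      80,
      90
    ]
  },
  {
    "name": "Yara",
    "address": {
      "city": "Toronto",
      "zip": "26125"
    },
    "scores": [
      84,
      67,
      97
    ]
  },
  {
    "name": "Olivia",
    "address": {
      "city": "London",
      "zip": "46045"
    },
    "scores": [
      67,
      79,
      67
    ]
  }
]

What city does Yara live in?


Path: records[2].address.city
Value: Toronto

ANSWER: Toronto


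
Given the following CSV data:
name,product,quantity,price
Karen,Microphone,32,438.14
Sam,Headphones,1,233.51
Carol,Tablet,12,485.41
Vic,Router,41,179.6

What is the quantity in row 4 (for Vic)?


Row 4: Vic
Column 'quantity' = 41

ANSWER: 41


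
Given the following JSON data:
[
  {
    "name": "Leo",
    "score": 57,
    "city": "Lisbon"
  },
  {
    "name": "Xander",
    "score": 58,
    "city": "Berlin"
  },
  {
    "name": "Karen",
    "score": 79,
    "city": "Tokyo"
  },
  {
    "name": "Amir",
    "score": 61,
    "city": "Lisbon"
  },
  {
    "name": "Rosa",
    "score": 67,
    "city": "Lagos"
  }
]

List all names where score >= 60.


Filtering records where score >= 60:
  Leo (score=57) -> no
  Xander (score=58) -> no
  Karen (score=79) -> YES
  Amir (score=61) -> YES
  Rosa (score=67) -> YES


ANSWER: Karen, Amir, Rosa


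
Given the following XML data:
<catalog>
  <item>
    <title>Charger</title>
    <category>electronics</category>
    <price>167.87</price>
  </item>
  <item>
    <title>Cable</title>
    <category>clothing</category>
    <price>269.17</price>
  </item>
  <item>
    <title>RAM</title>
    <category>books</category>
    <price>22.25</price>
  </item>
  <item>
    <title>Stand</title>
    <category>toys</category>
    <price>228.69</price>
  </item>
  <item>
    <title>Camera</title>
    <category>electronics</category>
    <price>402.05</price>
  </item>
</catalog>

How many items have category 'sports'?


Scanning <item> elements for <category>sports</category>:
Count: 0

ANSWER: 0


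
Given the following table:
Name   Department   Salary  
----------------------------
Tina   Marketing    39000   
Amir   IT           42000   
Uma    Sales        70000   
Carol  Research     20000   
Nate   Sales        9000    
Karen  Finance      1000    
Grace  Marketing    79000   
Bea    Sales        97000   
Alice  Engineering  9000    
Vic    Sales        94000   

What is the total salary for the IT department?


IT department members:
  Amir: 42000
Total = 42000 = 42000

ANSWER: 42000


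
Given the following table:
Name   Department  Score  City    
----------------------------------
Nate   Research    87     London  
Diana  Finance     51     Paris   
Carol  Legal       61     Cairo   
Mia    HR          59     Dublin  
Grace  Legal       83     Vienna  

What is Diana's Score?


Row 2: Diana
Score = 51

ANSWER: 51


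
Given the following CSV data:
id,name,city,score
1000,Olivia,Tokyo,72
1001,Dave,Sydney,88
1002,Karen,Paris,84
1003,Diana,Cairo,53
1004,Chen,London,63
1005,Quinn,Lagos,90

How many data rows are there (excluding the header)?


Counting rows (excluding header):
Header: id,name,city,score
Data rows: 6

ANSWER: 6


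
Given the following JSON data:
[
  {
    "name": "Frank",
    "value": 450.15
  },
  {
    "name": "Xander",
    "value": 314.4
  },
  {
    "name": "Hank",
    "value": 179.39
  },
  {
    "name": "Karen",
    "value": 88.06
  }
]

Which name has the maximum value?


Comparing values:
  Frank: 450.15
  Xander: 314.4
  Hank: 179.39
  Karen: 88.06
Maximum: Frank (450.15)

ANSWER: Frank


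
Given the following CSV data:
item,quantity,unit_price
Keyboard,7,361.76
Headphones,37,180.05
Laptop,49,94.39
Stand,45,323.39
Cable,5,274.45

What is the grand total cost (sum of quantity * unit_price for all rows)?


Computing row totals:
  Keyboard: 7 * 361.76 = 2532.32
  Headphones: 37 * 180.05 = 6661.85
  Laptop: 49 * 94.39 = 4625.11
  Stand: 45 * 323.39 = 14552.55
  Cable: 5 * 274.45 = 1372.25
Grand total = 2532.32 + 6661.85 + 4625.11 + 14552.55 + 1372.25 = 29744.08

ANSWER: 29744.08


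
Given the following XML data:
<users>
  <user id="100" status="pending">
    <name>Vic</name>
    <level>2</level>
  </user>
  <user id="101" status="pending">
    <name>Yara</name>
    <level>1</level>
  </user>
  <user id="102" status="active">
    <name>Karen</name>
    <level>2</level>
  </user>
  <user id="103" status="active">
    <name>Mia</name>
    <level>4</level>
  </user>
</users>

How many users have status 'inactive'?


Counting users with status='inactive':
Count: 0

ANSWER: 0


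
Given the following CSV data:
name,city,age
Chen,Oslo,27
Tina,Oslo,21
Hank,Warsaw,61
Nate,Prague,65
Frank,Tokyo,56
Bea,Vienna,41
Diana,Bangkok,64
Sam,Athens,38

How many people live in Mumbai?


Scanning city column for 'Mumbai':
Total matches: 0

ANSWER: 0


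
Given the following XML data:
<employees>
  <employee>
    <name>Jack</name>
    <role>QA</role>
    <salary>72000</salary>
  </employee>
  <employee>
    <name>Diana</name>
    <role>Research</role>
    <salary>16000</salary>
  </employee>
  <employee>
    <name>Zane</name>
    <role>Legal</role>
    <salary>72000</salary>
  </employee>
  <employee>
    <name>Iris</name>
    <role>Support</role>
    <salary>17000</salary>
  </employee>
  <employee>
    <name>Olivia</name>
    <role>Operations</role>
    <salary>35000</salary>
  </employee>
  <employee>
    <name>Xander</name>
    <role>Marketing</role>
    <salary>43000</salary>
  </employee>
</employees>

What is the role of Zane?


Searching for <employee> with <name>Zane</name>
Found at position 3
<role>Legal</role>

ANSWER: Legal


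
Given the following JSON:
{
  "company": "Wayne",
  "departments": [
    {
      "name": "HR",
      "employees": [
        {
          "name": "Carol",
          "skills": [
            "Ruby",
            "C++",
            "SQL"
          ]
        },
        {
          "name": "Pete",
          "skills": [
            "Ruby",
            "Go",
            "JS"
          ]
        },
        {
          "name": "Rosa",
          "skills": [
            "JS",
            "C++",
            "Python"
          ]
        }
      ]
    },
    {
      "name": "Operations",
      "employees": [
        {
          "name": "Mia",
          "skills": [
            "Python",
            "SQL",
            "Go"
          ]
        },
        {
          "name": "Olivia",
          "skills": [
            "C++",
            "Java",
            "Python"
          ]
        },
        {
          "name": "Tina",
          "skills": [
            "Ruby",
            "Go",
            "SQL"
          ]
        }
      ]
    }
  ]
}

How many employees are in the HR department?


Path: departments[0].employees
Count: 3

ANSWER: 3


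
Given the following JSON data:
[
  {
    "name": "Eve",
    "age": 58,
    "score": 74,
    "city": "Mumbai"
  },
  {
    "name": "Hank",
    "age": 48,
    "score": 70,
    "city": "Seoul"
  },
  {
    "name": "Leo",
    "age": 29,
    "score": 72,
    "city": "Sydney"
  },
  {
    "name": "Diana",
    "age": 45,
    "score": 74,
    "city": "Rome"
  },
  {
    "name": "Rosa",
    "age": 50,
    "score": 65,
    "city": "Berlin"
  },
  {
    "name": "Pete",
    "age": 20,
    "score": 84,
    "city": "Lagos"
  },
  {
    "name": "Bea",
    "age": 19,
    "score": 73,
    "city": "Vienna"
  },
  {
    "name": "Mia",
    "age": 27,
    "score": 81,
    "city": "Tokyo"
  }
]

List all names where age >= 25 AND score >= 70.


Checking both conditions:
  Eve (age=58, score=74) -> YES
  Hank (age=48, score=70) -> YES
  Leo (age=29, score=72) -> YES
  Diana (age=45, score=74) -> YES
  Rosa (age=50, score=65) -> no
  Pete (age=20, score=84) -> no
  Bea (age=19, score=73) -> no
  Mia (age=27, score=81) -> YES


ANSWER: Eve, Hank, Leo, Diana, Mia


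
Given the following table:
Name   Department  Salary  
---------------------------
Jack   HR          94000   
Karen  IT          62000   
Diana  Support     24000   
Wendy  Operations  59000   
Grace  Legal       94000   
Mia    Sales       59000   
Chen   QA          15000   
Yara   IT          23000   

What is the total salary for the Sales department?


Sales department members:
  Mia: 59000
Total = 59000 = 59000

ANSWER: 59000


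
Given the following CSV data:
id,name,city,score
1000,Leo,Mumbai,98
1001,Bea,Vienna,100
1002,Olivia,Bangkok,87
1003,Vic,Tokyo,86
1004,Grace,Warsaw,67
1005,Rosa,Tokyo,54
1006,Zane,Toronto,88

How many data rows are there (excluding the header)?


Counting rows (excluding header):
Header: id,name,city,score
Data rows: 7

ANSWER: 7


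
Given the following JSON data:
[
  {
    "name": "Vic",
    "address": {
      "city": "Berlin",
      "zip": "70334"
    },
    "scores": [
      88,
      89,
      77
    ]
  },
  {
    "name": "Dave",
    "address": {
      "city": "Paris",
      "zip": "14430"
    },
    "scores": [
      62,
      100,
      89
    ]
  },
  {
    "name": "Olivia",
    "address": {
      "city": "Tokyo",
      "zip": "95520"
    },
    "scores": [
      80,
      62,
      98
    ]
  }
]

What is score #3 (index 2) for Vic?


Path: records[0].scores[2]
Value: 77

ANSWER: 77


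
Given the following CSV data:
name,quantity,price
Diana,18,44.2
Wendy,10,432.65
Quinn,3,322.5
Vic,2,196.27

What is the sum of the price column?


Values in 'price' column:
  Row 1: 44.2
  Row 2: 432.65
  Row 3: 322.5
  Row 4: 196.27
Sum = 44.2 + 432.65 + 322.5 + 196.27 = 995.62

ANSWER: 995.62


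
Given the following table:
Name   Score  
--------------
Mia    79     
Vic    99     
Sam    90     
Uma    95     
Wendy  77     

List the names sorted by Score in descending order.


Sorting by Score (descending):
  Vic: 99
  Uma: 95
  Sam: 90
  Mia: 79
  Wendy: 77


ANSWER: Vic, Uma, Sam, Mia, Wendy


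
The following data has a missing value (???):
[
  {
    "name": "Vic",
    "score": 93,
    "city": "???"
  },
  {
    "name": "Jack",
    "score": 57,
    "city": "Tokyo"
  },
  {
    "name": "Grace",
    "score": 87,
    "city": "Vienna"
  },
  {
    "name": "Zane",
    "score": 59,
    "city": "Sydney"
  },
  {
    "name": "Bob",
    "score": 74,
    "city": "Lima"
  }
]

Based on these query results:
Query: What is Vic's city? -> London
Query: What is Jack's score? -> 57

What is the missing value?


The missing value is Vic's city
From query: Vic's city = London

ANSWER: London


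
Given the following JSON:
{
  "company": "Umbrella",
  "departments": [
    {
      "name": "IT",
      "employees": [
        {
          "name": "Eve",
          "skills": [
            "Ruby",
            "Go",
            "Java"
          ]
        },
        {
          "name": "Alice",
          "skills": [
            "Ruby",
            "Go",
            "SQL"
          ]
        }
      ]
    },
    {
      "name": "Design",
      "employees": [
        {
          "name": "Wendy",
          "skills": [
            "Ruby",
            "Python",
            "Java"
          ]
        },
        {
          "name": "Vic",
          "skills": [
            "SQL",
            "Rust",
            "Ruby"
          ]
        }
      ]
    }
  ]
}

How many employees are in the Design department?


Path: departments[1].employees
Count: 2

ANSWER: 2


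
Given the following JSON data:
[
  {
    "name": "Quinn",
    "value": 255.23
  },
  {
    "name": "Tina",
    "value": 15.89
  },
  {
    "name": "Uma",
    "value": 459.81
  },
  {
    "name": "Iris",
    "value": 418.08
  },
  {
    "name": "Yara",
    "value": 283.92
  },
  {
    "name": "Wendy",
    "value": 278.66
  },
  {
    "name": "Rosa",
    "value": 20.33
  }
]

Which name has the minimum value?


Comparing values:
  Quinn: 255.23
  Tina: 15.89
  Uma: 459.81
  Iris: 418.08
  Yara: 283.92
  Wendy: 278.66
  Rosa: 20.33
Minimum: Tina (15.89)

ANSWER: Tina


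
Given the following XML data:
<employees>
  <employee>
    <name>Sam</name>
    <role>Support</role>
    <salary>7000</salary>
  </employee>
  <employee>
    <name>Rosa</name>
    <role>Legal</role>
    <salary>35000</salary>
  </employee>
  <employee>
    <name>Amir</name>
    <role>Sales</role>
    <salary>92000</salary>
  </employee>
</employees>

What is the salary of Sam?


Searching for <employee> with <name>Sam</name>
Found at position 1
<salary>7000</salary>

ANSWER: 7000


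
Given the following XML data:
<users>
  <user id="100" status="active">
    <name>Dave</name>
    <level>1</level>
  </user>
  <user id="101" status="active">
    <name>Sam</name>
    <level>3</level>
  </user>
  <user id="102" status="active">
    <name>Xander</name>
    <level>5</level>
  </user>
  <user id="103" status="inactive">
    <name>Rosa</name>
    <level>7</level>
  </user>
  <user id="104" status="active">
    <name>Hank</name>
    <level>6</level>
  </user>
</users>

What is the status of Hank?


Finding user with name = Hank
user id="104" status="active"

ANSWER: active


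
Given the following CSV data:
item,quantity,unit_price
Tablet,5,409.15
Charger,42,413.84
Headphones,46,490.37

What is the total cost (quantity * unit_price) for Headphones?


Row: Headphones
quantity = 46
unit_price = 490.37
total = 46 * 490.37 = 22557.02

ANSWER: 22557.02


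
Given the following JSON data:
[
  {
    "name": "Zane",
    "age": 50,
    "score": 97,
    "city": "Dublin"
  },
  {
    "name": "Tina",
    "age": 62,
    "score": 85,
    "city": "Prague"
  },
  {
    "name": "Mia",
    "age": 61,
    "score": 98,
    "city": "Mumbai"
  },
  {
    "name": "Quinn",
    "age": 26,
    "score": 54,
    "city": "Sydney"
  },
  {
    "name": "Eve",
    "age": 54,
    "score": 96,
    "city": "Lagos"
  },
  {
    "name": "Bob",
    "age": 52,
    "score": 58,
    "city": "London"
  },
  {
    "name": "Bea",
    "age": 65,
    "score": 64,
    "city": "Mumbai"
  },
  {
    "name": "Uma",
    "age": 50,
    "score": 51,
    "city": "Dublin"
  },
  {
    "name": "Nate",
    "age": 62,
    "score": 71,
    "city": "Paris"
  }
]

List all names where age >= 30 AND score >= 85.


Checking both conditions:
  Zane (age=50, score=97) -> YES
  Tina (age=62, score=85) -> YES
  Mia (age=61, score=98) -> YES
  Quinn (age=26, score=54) -> no
  Eve (age=54, score=96) -> YES
  Bob (age=52, score=58) -> no
  Bea (age=65, score=64) -> no
  Uma (age=50, score=51) -> no
  Nate (age=62, score=71) -> no


ANSWER: Zane, Tina, Mia, Eve
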